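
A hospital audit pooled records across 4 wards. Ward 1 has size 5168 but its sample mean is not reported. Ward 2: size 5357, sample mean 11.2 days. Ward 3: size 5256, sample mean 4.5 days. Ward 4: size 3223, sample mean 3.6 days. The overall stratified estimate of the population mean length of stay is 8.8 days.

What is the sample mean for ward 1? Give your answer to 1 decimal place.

Σ Nₕx̄ₕ = N·μ, so 5168·x̄_1 = 19004·8.8 − (5357·11.2 + 5256·4.5 + 3223·3.6).
= 167235.2 − 95253.2 = 71982.
x̄_1 = 71982 / 5168 = 13.928... → 13.9.

13.9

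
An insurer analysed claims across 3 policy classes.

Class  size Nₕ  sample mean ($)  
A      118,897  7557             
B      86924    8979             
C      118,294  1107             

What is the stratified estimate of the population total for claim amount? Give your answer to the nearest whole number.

1809946683

Population total = Σ Nₕ·x̄ₕ (each stratum's size times its mean).
118897·7557 + 86924·8979 + 118294·1107 = 898504629 + 780490596 + 130951458 = 1809946683.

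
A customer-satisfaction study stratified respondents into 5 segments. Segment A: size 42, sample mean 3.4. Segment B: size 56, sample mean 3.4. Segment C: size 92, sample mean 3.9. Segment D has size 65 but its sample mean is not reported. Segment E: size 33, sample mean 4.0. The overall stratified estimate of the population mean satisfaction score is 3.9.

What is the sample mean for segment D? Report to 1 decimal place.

N = 42 + 56 + 92 + 65 + 33 = 288.
Overall total = μ·N = 3.9·288 = 1123.2.
Subtract the known strata: 42·3.4 + 56·3.4 + 92·3.9 + 33·4.0 = 824.
Remaining total for segment D: 1123.2 − 824 = 299.2.
Divide by its size: 299.2 / 65 = 4.603... → 4.6.

4.6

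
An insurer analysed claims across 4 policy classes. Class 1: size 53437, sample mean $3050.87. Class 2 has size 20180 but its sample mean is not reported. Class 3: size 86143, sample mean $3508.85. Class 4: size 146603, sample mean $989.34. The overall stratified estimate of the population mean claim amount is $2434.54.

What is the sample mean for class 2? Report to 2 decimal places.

6715.59

N = 53437 + 20180 + 86143 + 146603 = 306363.
Overall total = μ·N = 2434.54·306363 = 745852978.02.
Subtract the known strata: 53437·3050.87 + 86143·3508.85 + 146603·989.34 = 610332417.76.
Remaining total for class 2: 745852978.02 − 610332417.76 = 135520560.26.
Divide by its size: 135520560.26 / 20180 = 6715.5877... → 6715.59.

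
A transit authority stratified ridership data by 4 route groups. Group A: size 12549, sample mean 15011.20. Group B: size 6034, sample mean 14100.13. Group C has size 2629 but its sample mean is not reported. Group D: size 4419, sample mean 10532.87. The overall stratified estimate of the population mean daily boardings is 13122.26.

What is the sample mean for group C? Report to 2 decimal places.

6213.83

Σ Nₕx̄ₕ = N·μ, so 2629·x̄_C = 25631·13122.26 − (12549·15011.20 + 6034·14100.13 + 4419·10532.87).
= 336336646.06 − 320000485.75 = 16336160.31.
x̄_C = 16336160.31 / 2629 = 6213.8305... → 6213.83.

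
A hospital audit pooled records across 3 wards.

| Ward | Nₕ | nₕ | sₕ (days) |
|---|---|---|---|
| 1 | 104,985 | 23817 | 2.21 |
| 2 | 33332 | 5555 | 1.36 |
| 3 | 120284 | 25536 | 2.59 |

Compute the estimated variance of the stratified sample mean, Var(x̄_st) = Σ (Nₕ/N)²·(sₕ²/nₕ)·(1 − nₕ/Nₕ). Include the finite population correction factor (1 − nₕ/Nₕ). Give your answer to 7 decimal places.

N = 258601. Term for each stratum: Wₕ²sₕ²/nₕ·(1−nₕ/Nₕ).
Var(x̄_st) = 0.0000261306 + 0.0000046098 + 0.0000447676 = 0.0000755080 → 0.0000755.

0.0000755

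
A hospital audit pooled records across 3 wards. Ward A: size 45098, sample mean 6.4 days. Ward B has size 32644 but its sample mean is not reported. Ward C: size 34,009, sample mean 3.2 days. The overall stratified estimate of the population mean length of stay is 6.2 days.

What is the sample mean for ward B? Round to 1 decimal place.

N = 45098 + 32644 + 34009 = 111751.
Overall total = μ·N = 6.2·111751 = 692856.2.
Subtract the known strata: 45098·6.4 + 34009·3.2 = 397456.
Remaining total for ward B: 692856.2 − 397456 = 295400.2.
Divide by its size: 295400.2 / 32644 = 9.049... → 9.0.

9.0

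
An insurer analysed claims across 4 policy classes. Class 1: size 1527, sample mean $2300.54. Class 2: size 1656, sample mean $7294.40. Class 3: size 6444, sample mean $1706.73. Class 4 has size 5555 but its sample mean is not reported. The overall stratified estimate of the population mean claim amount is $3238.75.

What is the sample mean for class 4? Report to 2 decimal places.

Σ Nₕx̄ₕ = N·μ, so 5555·x̄_4 = 15182·3238.75 − (1527·2300.54 + 1656·7294.40 + 6444·1706.73).
= 49170702.5 − 26590619.1 = 22580083.4.
x̄_4 = 22580083.4 / 5555 = 4064.8215... → 4064.82.

4064.82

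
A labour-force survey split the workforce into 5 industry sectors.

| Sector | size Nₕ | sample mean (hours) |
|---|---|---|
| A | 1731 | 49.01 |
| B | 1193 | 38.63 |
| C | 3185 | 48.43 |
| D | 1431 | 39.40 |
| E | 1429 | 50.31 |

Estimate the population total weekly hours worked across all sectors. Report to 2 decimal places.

413445.84

A: 1731·49.01 = 84836.31
B: 1193·38.63 = 46085.59
C: 3185·48.43 = 154249.55
D: 1431·39.40 = 56381.4
E: 1429·50.31 = 71892.99
τ̂ = Σ Nₕx̄ₕ = 413445.84.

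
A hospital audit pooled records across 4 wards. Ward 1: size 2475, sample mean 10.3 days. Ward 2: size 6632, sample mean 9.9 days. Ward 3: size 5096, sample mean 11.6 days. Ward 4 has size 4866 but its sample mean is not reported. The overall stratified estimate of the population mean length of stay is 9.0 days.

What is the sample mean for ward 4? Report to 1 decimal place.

4.4

Σ Nₕx̄ₕ = N·μ, so 4866·x̄_4 = 19069·9.0 − (2475·10.3 + 6632·9.9 + 5096·11.6).
= 171621 − 150262.9 = 21358.1.
x̄_4 = 21358.1 / 4866 = 4.389... → 4.4.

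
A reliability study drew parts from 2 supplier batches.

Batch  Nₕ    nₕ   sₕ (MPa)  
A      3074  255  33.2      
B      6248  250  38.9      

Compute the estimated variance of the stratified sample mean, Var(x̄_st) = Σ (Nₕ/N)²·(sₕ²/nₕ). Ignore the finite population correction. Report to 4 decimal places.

N = 9322. Term for each stratum: Wₕ²sₕ²/nₕ.
Var(x̄_st) = 0.4700299 + 2.7190866 = 3.1891165 → 3.1891.

3.1891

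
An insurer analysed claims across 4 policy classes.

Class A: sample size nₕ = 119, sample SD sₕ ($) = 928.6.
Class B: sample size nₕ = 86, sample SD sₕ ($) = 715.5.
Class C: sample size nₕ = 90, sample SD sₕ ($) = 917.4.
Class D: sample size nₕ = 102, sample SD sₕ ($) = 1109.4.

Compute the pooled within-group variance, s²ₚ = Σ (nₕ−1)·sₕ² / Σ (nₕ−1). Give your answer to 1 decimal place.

A: (119−1)·928.6² = 118·862297.96 = 101751159.28
B: (86−1)·715.5² = 85·511940.25 = 43514921.25
C: (90−1)·917.4² = 89·841622.76 = 74904425.64
D: (102−1)·1109.4² = 101·1230768.36 = 124307604.36
Numerator = 344478110.53; denominator = Σ(nₕ−1) = 393.
s²ₚ = 344478110.53/393 = 876534.632... → 876534.6.

876534.6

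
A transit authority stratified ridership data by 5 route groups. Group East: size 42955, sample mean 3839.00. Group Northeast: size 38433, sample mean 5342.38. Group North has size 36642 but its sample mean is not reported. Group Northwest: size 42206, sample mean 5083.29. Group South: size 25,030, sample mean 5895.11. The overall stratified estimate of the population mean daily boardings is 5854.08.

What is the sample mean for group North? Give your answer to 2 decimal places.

Σ Nₕx̄ₕ = N·μ, so 36642·x̄_North = 185266·5854.08 − (42955·3839.00 + 38433·5342.38 + 42206·5083.29 + 25030·5895.11).
= 1084561985.28 − 732327876.58 = 352234108.7.
x̄_North = 352234108.7 / 36642 = 9612.8516... → 9612.85.

9612.85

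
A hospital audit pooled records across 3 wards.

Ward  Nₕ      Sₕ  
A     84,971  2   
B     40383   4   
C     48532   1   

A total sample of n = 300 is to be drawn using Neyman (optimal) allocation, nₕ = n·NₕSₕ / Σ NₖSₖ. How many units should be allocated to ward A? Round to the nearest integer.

134

Σ NₕSₕ = 84971·2 + 40383·4 + 48532·1 = 380006.
Share for A: 169942/380006 = 0.44721.
n_A = 300 × 0.44721 = 134.163... → 134.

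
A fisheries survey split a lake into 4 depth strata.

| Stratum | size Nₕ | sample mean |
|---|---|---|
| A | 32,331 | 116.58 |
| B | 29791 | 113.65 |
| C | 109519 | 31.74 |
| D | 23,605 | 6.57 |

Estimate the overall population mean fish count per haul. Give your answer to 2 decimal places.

55.24

N = 195246; weights Wₕ = Nₕ/N = (0.1656, 0.1526, 0.5609, 0.1209).
x̄_st = Σ Wₕ·x̄ₕ = 0.1656·116.58 + 0.1526·113.65 + 0.5609·31.74 + 0.1209·6.57 ≈ 55.2437...
→ 55.24.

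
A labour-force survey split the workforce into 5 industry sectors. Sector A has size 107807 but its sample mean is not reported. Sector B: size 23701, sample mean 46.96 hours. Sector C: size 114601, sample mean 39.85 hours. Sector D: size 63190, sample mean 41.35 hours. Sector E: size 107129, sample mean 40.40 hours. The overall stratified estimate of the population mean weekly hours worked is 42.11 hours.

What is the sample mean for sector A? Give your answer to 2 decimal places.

45.59

N = 107807 + 23701 + 114601 + 63190 + 107129 = 416428.
Overall total = μ·N = 42.11·416428 = 17535783.08.
Subtract the known strata: 23701·46.96 + 114601·39.85 + 63190·41.35 + 107129·40.40 = 12620766.91.
Remaining total for sector A: 17535783.08 − 12620766.91 = 4915016.17.
Divide by its size: 4915016.17 / 107807 = 45.5909... → 45.59.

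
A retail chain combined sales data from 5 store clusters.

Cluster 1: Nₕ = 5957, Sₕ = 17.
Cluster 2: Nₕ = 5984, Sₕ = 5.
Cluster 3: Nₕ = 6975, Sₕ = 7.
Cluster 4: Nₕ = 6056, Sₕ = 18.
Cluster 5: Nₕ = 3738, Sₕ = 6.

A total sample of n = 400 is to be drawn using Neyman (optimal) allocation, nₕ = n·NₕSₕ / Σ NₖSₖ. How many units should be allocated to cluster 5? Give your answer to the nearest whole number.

1: NₕSₕ = 5957·17 = 101269
2: NₕSₕ = 5984·5 = 29920
3: NₕSₕ = 6975·7 = 48825
4: NₕSₕ = 6056·18 = 109008
5: NₕSₕ = 3738·6 = 22428
Σ NₕSₕ = 311450.
n_5 = 400·22428/311450 = 28.805... → 29.

29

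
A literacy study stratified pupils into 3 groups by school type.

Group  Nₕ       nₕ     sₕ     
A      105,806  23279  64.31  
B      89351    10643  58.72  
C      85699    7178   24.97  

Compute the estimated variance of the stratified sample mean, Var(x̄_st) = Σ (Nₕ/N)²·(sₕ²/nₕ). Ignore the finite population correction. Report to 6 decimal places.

N = 280856; Wₕ = Nₕ/N.
group A: (105806/280856)²·64.31²/23279 = 0.025214240
group B: (89351/280856)²·58.72²/10643 = 0.032789852
group C: (85699/280856)²·24.97²/7178 = 0.008087564
Sum = 0.066091656 → 0.066092.

0.066092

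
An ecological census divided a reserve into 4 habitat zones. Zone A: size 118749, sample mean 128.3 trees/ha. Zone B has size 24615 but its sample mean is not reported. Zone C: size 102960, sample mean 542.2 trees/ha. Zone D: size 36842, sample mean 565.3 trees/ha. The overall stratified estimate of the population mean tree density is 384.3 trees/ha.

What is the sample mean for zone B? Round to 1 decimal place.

687.9

Σ Nₕx̄ₕ = N·μ, so 24615·x̄_B = 283166·384.3 − (118749·128.3 + 102960·542.2 + 36842·565.3).
= 108820693.8 − 91887191.3 = 16933502.5.
x̄_B = 16933502.5 / 24615 = 687.934... → 687.9.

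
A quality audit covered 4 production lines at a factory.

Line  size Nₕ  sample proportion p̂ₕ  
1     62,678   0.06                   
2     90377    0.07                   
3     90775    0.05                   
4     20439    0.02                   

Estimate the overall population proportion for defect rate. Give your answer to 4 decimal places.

N = 62678 + 90377 + 90775 + 20439 = 264269.
Overall proportion = Σ (Nₕ/N)·p̂ₕ.
Σ Nₕp̂ₕ = 3760.68 + 6326.39 + 4538.75 + 408.78 = 15034.6.
15034.6 / 264269 = 0.056891... → 0.0569.

0.0569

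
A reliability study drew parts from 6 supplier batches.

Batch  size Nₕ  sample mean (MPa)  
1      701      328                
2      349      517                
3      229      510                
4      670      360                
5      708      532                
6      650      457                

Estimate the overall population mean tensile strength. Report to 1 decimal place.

N = 3307; weights Wₕ = Nₕ/N = (0.2120, 0.1055, 0.0692, 0.2026, 0.2141, 0.1966).
x̄_st = Σ Wₕ·x̄ₕ = 0.2120·328 + 0.1055·517 + 0.0692·510 + 0.2026·360 + 0.2141·532 + 0.1966·457 ≈ 436.062...
→ 436.1.

436.1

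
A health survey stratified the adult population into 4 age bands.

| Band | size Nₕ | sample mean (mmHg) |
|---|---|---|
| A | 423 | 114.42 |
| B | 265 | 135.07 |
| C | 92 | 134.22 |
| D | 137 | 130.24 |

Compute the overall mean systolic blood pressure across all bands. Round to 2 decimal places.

124.74

N = 423 + 265 + 92 + 137 = 917.
The stratified mean weights each stratum mean by its population share Nₕ/N.
Σ Nₕx̄ₕ = 423·114.42 + 265·135.07 + 92·134.22 + 137·130.24 = 48399.66 + 35793.55 + 12348.24 + 17842.88 = 114384.33.
Divide by N: 114384.33 / 917 = 124.7375... → 124.74.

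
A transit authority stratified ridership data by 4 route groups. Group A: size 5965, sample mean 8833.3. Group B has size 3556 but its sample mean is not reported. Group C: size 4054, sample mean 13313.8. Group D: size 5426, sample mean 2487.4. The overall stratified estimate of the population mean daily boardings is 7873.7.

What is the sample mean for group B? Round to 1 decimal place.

8280.9

Σ Nₕx̄ₕ = N·μ, so 3556·x̄_B = 19001·7873.7 − (5965·8833.3 + 4054·13313.8 + 5426·2487.4).
= 149608173.7 − 120161412.1 = 29446761.6.
x̄_B = 29446761.6 / 3556 = 8280.867... → 8280.9.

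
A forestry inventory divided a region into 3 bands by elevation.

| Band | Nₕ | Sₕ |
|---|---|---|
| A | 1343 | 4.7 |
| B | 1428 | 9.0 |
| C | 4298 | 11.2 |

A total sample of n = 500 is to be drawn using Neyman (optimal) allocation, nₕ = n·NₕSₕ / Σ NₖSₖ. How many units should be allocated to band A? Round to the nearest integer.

47

Σ NₕSₕ = 1343·4.7 + 1428·9.0 + 4298·11.2 = 67301.7.
Share for A: 6312.1/67301.7 = 0.09379.
n_A = 500 × 0.09379 = 46.894... → 47.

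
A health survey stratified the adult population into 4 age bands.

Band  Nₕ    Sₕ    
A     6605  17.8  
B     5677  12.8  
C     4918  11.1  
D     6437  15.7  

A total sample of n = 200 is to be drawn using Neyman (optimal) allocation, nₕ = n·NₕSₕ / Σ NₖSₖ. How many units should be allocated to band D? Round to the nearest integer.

58

Σ NₕSₕ = 6605·17.8 + 5677·12.8 + 4918·11.1 + 6437·15.7 = 345885.3.
Share for D: 101060.9/345885.3 = 0.29218.
n_D = 200 × 0.29218 = 58.436... → 58.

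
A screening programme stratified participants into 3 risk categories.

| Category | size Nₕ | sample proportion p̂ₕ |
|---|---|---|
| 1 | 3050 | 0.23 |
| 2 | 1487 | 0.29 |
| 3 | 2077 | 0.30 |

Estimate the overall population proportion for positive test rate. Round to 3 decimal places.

0.265

N = 3050 + 1487 + 2077 = 6614.
Overall proportion = Σ (Nₕ/N)·p̂ₕ.
Σ Nₕp̂ₕ = 701.5 + 431.23 + 623.1 = 1755.83.
1755.83 / 6614 = 0.26547... → 0.265.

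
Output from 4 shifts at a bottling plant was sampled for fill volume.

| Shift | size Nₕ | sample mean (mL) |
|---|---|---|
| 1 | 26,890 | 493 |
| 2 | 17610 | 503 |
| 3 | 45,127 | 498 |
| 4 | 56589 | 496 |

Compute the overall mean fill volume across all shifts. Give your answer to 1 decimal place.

N = 146216; weights Wₕ = Nₕ/N = (0.1839, 0.1204, 0.3086, 0.3870).
x̄_st = Σ Wₕ·x̄ₕ = 0.1839·493 + 0.1204·503 + 0.3086·498 + 0.3870·496 ≈ 496.909...
→ 496.9.

496.9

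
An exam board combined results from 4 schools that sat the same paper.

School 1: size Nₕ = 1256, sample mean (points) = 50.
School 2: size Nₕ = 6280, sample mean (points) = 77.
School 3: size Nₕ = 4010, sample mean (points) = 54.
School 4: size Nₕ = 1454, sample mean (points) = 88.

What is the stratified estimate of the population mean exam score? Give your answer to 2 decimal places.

68.53

N = 13000; weights Wₕ = Nₕ/N = (0.0966, 0.4831, 0.3085, 0.1118).
x̄_st = Σ Wₕ·x̄ₕ = 0.0966·50 + 0.4831·77 + 0.3085·54 + 0.1118·88 ≈ 68.5271...
→ 68.53.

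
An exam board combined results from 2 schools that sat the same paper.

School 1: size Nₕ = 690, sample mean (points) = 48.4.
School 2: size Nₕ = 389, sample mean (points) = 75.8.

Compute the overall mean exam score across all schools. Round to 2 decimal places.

58.28

N = 690 + 389 = 1079.
Overall mean = Σ (Nₕ/N)·x̄ₕ — weight by population share, not a simple average.
Σ Nₕx̄ₕ = 690·48.4 + 389·75.8 = 33396 + 29486.2 = 62882.2.
Divide by N: 62882.2 / 1079 = 58.2782... → 58.28.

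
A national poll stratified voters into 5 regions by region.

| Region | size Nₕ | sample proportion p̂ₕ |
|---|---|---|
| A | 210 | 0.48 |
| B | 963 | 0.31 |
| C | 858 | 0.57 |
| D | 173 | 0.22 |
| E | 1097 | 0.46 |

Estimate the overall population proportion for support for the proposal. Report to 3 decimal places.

N = 210 + 963 + 858 + 173 + 1097 = 3301.
Overall proportion = Σ (Nₕ/N)·p̂ₕ.
Σ Nₕp̂ₕ = 100.8 + 298.53 + 489.06 + 38.06 + 504.62 = 1431.07.
1431.07 / 3301 = 0.43353... → 0.434.

0.434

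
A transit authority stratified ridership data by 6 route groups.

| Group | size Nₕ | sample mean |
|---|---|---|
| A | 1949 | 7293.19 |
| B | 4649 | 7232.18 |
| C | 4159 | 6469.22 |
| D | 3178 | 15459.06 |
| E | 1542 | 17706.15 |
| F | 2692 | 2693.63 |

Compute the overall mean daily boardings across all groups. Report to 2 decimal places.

N = 18169; weights Wₕ = Nₕ/N = (0.1073, 0.2559, 0.2289, 0.1749, 0.0849, 0.1482).
x̄_st = Σ Wₕ·x̄ₕ = 0.1073·7293.19 + 0.2559·7232.18 + 0.2289·6469.22 + 0.1749·15459.06 + 0.0849·17706.15 + 0.1482·2693.63 ≈ 8719.5413...
→ 8719.54.

8719.54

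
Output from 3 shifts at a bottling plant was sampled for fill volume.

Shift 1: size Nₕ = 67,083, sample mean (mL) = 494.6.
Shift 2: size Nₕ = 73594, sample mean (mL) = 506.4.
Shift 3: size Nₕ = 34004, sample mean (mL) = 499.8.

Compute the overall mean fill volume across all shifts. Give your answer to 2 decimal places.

N = 67083 + 73594 + 34004 = 174681.
Overall mean = Σ (Nₕ/N)·x̄ₕ — weight by population share, not a simple average.
Σ Nₕx̄ₕ = 67083·494.6 + 73594·506.4 + 34004·499.8 = 33179251.8 + 37268001.6 + 16995199.2 = 87442452.6.
Divide by N: 87442452.6 / 174681 = 500.5837... → 500.58.

500.58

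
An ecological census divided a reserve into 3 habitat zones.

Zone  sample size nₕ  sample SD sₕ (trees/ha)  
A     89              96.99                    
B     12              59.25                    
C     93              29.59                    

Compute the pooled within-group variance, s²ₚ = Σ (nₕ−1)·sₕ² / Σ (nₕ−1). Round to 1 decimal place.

4958.1

A: (89−1)·96.99² = 88·9407.0601 = 827821.2888
B: (12−1)·59.25² = 11·3510.5625 = 38616.1875
C: (93−1)·29.59² = 92·875.5681 = 80552.2652
Numerator = 946989.7415; denominator = Σ(nₕ−1) = 191.
s²ₚ = 946989.7415/191 = 4958.061... → 4958.1.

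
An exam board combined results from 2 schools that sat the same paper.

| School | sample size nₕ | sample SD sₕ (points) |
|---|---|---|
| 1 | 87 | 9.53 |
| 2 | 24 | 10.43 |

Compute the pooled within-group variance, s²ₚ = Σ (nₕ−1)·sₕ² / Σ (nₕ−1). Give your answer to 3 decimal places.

94.611

Degrees of freedom: 86 + 23 = 109.
Σ(nₕ−1)sₕ² = 86·90.8209 + 23·108.7849 = 10312.6501.
s²ₚ = 10312.6501 / 109 = 94.61147... → 94.611.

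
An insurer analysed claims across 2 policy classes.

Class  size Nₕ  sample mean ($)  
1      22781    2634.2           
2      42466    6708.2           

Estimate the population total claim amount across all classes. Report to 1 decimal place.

Population total = Σ Nₕ·x̄ₕ (each stratum's size times its mean).
22781·2634.2 + 42466·6708.2 = 60009710.2 + 284870421.2 = 344880131.4.

344880131.4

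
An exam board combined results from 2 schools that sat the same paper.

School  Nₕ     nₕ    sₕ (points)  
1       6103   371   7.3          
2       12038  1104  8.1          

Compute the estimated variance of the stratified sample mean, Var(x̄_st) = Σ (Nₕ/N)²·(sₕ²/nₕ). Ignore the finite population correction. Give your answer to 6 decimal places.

N = 18141; Wₕ = Nₕ/N.
school 1: (6103/18141)²·7.3²/371 = 0.016256839
school 2: (12038/18141)²·8.1²/1104 = 0.026169004
Sum = 0.042425843 → 0.042426.

0.042426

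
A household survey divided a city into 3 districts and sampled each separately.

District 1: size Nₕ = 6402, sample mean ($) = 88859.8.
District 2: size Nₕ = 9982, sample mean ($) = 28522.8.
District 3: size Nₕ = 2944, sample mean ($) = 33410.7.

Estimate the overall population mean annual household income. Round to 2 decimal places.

49252.70

x̄_st = (Σ Nₕx̄ₕ) / (Σ Nₕ) = (6402·88859.8 + 9982·28522.8 + 2944·33410.7) / 19328
= 951956130 / 19328 = 49252.6971... → 49252.70.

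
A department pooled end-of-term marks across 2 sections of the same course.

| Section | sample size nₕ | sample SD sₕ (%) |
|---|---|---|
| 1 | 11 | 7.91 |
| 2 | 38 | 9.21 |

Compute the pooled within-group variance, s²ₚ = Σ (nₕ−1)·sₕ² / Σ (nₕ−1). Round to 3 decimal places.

1: (11−1)·7.91² = 10·62.5681 = 625.681
2: (38−1)·9.21² = 37·84.8241 = 3138.4917
Numerator = 3764.1727; denominator = Σ(nₕ−1) = 47.
s²ₚ = 3764.1727/47 = 80.08878... → 80.089.

80.089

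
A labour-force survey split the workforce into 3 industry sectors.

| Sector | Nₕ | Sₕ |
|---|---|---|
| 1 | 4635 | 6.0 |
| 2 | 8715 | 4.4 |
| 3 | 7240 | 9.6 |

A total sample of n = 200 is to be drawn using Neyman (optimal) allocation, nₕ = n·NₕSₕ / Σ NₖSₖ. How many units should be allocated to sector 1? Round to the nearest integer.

41

Σ NₕSₕ = 4635·6.0 + 8715·4.4 + 7240·9.6 = 135660.
Share for 1: 27810/135660 = 0.20500.
n_1 = 200 × 0.20500 = 41.000... → 41.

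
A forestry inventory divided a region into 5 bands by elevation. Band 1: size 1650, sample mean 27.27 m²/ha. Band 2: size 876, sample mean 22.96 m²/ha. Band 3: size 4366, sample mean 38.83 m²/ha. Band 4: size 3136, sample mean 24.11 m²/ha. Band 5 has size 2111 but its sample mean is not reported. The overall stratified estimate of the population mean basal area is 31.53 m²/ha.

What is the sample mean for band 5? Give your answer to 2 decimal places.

34.34

Σ Nₕx̄ₕ = N·μ, so 2111·x̄_5 = 12139·31.53 − (1650·27.27 + 876·22.96 + 4366·38.83 + 3136·24.11).
= 382742.67 − 310249.2 = 72493.47.
x̄_5 = 72493.47 / 2111 = 34.3408... → 34.34.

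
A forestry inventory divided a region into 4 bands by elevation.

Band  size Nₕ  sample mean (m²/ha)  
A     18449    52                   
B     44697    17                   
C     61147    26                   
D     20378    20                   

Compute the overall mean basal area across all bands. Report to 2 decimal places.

25.69

N = 18449 + 44697 + 61147 + 20378 = 144671.
The stratified mean weights each stratum mean by its population share Nₕ/N.
Σ Nₕx̄ₕ = 18449·52 + 44697·17 + 61147·26 + 20378·20 = 959348 + 759849 + 1589822 + 407560 = 3716579.
Divide by N: 3716579 / 144671 = 25.6899... → 25.69.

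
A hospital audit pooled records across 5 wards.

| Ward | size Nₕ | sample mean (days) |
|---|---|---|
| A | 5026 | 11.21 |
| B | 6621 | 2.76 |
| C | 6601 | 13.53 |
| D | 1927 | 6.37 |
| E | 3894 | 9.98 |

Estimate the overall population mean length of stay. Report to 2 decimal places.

8.94

N = 5026 + 6621 + 6601 + 1927 + 3894 = 24069.
Overall mean = Σ (Nₕ/N)·x̄ₕ — weight by population share, not a simple average.
Σ Nₕx̄ₕ = 5026·11.21 + 6621·2.76 + 6601·13.53 + 1927·6.37 + 3894·9.98 = 56341.46 + 18273.96 + 89311.53 + 12274.99 + 38862.12 = 215064.06.
Divide by N: 215064.06 / 24069 = 8.9353... → 8.94.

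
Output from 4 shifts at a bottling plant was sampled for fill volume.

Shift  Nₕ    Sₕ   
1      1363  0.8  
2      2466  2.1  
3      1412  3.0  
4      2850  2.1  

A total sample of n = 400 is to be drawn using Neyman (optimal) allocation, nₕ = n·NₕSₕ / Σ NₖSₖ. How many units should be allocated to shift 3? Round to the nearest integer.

Σ NₕSₕ = 1363·0.8 + 2466·2.1 + 1412·3.0 + 2850·2.1 = 16490.
Share for 3: 4236/16490 = 0.25688.
n_3 = 400 × 0.25688 = 102.753... → 103.

103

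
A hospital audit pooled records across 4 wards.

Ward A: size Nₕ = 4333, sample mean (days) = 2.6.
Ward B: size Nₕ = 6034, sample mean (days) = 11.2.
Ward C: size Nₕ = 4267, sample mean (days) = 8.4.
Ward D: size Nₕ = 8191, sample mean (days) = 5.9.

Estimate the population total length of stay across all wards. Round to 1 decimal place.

A: 4333·2.6 = 11265.8
B: 6034·11.2 = 67580.8
C: 4267·8.4 = 35842.8
D: 8191·5.9 = 48326.9
τ̂ = Σ Nₕx̄ₕ = 163016.3.

163016.3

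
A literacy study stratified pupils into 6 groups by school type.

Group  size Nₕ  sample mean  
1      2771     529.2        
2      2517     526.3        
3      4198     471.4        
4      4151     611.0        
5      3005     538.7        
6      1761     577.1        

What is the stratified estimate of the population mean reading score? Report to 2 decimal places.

540.20

x̄_st = (Σ Nₕx̄ₕ) / (Σ Nₕ) = (2771·529.2 + 2517·526.3 + 4198·471.4 + 4151·611.0 + 3005·538.7 + 1761·577.1) / 18403
= 9941375.1 / 18403 = 540.2040... → 540.20.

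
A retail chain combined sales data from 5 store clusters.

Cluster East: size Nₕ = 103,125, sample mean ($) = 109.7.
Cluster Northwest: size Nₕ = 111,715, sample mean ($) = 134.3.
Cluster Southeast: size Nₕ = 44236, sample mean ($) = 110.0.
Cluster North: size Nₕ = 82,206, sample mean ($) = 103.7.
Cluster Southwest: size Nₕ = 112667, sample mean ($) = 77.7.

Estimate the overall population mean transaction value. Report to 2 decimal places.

N = 453949; weights Wₕ = Nₕ/N = (0.2272, 0.2461, 0.0974, 0.1811, 0.2482).
x̄_st = Σ Wₕ·x̄ₕ = 0.2272·109.7 + 0.2461·134.3 + 0.0974·110.0 + 0.1811·103.7 + 0.2482·77.7 ≈ 106.7545...
→ 106.75.

106.75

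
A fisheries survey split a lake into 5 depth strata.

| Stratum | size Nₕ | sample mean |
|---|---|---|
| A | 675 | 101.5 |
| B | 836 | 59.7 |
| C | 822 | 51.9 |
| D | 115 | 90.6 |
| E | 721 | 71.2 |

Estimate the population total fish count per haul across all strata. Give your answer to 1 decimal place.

222837.7

Population total = Σ Nₕ·x̄ₕ (each stratum's size times its mean).
675·101.5 + 836·59.7 + 822·51.9 + 115·90.6 + 721·71.2 = 68512.5 + 49909.2 + 42661.8 + 10419 + 51335.2 = 222837.7.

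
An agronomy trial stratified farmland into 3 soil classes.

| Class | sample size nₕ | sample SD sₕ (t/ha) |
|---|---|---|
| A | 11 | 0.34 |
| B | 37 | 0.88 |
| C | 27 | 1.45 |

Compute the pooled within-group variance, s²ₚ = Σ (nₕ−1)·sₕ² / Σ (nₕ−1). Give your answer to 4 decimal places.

1.1625

Degrees of freedom: 10 + 36 + 26 = 72.
Σ(nₕ−1)sₕ² = 10·0.1156 + 36·0.7744 + 26·2.1025 = 83.6994.
s²ₚ = 83.6994 / 72 = 1.162492... → 1.1625.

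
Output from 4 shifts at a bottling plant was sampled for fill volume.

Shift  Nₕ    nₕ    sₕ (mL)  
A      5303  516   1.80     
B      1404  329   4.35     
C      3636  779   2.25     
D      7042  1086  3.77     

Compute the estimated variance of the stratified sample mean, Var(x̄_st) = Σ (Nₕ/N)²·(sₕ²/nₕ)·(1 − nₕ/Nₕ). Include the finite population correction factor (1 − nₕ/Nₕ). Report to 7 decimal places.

0.0028541

N = 17385. Term for each stratum: Wₕ²sₕ²/nₕ·(1−nₕ/Nₕ).
Var(x̄_st) = 0.0005273889 + 0.0002872161 + 0.0002233636 + 0.0018161604 = 0.0028541289 → 0.0028541.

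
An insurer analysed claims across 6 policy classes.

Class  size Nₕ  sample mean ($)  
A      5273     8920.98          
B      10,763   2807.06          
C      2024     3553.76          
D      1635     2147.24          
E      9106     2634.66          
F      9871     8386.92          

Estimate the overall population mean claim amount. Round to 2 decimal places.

x̄_st = (Σ Nₕx̄ₕ) / (Σ Nₕ) = (5273·8920.98 + 10763·2807.06 + 2024·3553.76 + 1635·2147.24 + 9106·2634.66 + 9871·8386.92) / 38672
= 194734763.24 / 38672 = 5035.5493... → 5035.55.

5035.55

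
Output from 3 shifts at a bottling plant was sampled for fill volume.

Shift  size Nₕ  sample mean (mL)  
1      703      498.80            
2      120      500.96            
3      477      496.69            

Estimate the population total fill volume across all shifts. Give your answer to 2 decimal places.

647692.73

1: 703·498.80 = 350656.4
2: 120·500.96 = 60115.2
3: 477·496.69 = 236921.13
τ̂ = Σ Nₕx̄ₕ = 647692.73.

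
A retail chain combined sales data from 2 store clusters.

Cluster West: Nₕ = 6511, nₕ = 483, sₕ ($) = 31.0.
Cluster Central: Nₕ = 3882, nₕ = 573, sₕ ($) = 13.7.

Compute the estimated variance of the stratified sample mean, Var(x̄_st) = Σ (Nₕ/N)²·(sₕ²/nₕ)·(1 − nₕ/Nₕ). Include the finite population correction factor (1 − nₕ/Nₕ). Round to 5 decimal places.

0.76192

N = 10393. Term for each stratum: Wₕ²sₕ²/nₕ·(1−nₕ/Nₕ).
Var(x̄_st) = 0.72296178 + 0.03895444 = 0.76191622 → 0.76192.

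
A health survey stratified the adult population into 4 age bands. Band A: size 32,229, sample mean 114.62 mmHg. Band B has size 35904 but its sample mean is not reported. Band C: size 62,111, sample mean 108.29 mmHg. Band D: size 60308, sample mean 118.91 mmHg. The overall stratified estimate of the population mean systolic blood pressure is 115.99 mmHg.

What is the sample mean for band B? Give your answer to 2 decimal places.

Σ Nₕx̄ₕ = N·μ, so 35904·x̄_B = 190552·115.99 − (32229·114.62 + 62111·108.29 + 60308·118.91).
= 22102126.48 − 17591312.45 = 4510814.03.
x̄_B = 4510814.03 / 35904 = 125.6354... → 125.64.

125.64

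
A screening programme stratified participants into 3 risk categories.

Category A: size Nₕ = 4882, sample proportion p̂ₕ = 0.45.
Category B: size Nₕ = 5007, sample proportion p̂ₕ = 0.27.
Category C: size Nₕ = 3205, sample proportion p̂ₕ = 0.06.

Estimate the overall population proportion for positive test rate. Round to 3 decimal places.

0.286

Wₕ = Nₕ/N with N = 13094: 0.3728, 0.3824, 0.2448.
p̂_st = 0.3728·0.45 + 0.3824·0.27 + 0.2448·0.06 ≈ 0.28571... → 0.286.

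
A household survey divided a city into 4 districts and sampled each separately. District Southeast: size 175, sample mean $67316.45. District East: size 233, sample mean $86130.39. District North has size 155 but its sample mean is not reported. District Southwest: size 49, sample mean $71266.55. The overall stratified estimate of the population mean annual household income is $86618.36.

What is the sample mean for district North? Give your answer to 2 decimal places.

113997.52

Σ Nₕx̄ₕ = N·μ, so 155·x̄_North = 612·86618.36 − (175·67316.45 + 233·86130.39 + 49·71266.55).
= 53010436.32 − 35340820.57 = 17669615.75.
x̄_North = 17669615.75 / 155 = 113997.5210... → 113997.52.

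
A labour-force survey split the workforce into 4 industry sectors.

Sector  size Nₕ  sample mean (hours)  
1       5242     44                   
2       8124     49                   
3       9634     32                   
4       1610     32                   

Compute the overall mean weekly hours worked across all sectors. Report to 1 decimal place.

40.2

x̄_st = (Σ Nₕx̄ₕ) / (Σ Nₕ) = (5242·44 + 8124·49 + 9634·32 + 1610·32) / 24610
= 988532 / 24610 = 40.168... → 40.2.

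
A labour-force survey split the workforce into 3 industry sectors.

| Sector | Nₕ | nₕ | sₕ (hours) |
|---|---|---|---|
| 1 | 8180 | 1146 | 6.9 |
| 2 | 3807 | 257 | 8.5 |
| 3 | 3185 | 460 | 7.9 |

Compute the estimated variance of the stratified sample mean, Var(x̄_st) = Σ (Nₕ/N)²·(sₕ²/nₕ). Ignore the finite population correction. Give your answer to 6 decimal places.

N = 15172. Term for each stratum: Wₕ²sₕ²/nₕ.
Var(x̄_st) = 0.012076317 + 0.017700471 + 0.005979014 = 0.035755801 → 0.035756.

0.035756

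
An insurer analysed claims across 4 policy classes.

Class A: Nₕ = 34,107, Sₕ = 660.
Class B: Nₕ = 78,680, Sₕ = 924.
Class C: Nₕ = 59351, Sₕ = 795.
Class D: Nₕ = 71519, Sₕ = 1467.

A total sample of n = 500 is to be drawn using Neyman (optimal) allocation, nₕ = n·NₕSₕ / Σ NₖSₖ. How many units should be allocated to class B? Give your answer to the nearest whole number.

Σ NₕSₕ = 34107·660 + 78680·924 + 59351·795 + 71519·1467 = 247313358.
Share for B: 72700320/247313358 = 0.29396.
n_B = 500 × 0.29396 = 146.980... → 147.

147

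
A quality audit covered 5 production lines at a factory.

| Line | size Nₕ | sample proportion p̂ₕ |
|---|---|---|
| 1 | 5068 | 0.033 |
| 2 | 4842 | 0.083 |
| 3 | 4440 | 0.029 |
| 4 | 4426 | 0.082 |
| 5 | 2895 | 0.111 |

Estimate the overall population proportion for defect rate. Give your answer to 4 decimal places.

0.0638

N = 5068 + 4842 + 4440 + 4426 + 2895 = 21671.
Overall proportion = Σ (Nₕ/N)·p̂ₕ.
Σ Nₕp̂ₕ = 167.244 + 401.886 + 128.76 + 362.932 + 321.345 = 1382.167.
1382.167 / 21671 = 0.063780... → 0.0638.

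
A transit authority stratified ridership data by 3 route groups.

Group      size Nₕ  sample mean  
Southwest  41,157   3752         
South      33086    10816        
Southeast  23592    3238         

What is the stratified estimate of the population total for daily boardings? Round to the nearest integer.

588670136

Southwest: 41157·3752 = 154421064
South: 33086·10816 = 357858176
Southeast: 23592·3238 = 76390896
τ̂ = Σ Nₕx̄ₕ = 588670136.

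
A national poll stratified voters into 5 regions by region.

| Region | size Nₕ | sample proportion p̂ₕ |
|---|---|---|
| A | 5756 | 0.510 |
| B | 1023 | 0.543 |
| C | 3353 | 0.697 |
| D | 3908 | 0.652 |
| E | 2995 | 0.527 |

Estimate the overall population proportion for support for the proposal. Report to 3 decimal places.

N = 5756 + 1023 + 3353 + 3908 + 2995 = 17035.
Overall proportion = Σ (Nₕ/N)·p̂ₕ.
Σ Nₕp̂ₕ = 2935.56 + 555.489 + 2337.041 + 2548.016 + 1578.365 = 9954.471.
9954.471 / 17035 = 0.58435... → 0.584.

0.584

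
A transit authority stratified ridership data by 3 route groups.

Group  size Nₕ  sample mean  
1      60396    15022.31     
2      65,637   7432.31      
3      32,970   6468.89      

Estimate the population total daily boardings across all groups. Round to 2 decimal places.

1608401269.53

Population total = Σ Nₕ·x̄ₕ (each stratum's size times its mean).
60396·15022.31 + 65637·7432.31 + 32970·6468.89 = 907287434.76 + 487834531.47 + 213279303.3 = 1608401269.53.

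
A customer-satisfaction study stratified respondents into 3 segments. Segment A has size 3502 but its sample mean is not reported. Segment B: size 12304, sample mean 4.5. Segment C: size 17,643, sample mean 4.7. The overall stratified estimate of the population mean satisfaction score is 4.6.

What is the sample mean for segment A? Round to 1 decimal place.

4.4

N = 3502 + 12304 + 17643 = 33449.
Overall total = μ·N = 4.6·33449 = 153865.4.
Subtract the known strata: 12304·4.5 + 17643·4.7 = 138290.1.
Remaining total for segment A: 153865.4 − 138290.1 = 15575.3.
Divide by its size: 15575.3 / 3502 = 4.448... → 4.4.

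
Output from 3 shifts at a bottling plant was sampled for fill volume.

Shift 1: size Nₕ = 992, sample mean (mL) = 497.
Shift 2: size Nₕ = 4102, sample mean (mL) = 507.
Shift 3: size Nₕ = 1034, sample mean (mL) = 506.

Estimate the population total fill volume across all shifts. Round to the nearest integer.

3095942

Population total = Σ Nₕ·x̄ₕ (each stratum's size times its mean).
992·497 + 4102·507 + 1034·506 = 493024 + 2079714 + 523204 = 3095942.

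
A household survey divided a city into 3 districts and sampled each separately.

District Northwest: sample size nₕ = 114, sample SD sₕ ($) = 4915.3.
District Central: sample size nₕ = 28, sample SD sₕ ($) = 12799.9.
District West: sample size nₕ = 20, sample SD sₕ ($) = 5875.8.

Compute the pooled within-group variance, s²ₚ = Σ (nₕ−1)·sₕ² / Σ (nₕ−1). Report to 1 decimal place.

49117522.3

Degrees of freedom: 113 + 27 + 19 = 159.
Σ(nₕ−1)sₕ² = 113·24160174.09 + 27·163837440.01 + 19·34525025.64 = 7809686039.6.
s²ₚ = 7809686039.6 / 159 = 49117522.262... → 49117522.3.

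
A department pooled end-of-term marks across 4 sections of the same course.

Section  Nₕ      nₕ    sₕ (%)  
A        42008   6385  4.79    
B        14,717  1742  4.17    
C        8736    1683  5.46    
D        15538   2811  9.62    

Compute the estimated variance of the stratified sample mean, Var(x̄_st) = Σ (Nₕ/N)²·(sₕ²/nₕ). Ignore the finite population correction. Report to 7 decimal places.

0.0027136

N = 80999; Wₕ = Nₕ/N.
section A: (42008/80999)²·4.79²/6385 = 0.0009665288
section B: (14717/80999)²·4.17²/1742 = 0.0003295363
section C: (8736/80999)²·5.46²/1683 = 0.0002060474
section D: (15538/80999)²·9.62²/2811 = 0.0012114911
Sum = 0.0027136036 → 0.0027136.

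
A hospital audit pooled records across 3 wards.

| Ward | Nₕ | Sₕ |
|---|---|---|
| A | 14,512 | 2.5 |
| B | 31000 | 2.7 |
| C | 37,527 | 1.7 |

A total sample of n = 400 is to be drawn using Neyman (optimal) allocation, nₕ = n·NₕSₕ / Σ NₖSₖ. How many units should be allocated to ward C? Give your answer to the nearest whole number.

A: NₕSₕ = 14512·2.5 = 36280
B: NₕSₕ = 31000·2.7 = 83700
C: NₕSₕ = 37527·1.7 = 63795.9
Σ NₕSₕ = 183775.9.
n_C = 400·63795.9/183775.9 = 138.856... → 139.

139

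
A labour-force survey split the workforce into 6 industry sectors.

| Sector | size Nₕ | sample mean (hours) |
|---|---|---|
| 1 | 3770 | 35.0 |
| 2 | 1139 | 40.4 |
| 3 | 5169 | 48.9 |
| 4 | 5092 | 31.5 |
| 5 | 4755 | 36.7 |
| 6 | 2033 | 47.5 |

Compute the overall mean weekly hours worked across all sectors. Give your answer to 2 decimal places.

x̄_st = (Σ Nₕx̄ₕ) / (Σ Nₕ) = (3770·35.0 + 1139·40.4 + 5169·48.9 + 5092·31.5 + 4755·36.7 + 2033·47.5) / 21958
= 862203.7 / 21958 = 39.2660... → 39.27.

39.27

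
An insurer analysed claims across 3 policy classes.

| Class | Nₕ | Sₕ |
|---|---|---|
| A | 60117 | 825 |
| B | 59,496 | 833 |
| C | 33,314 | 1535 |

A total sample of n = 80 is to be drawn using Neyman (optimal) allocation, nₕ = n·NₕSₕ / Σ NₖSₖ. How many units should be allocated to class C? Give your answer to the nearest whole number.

A: NₕSₕ = 60117·825 = 49596525
B: NₕSₕ = 59496·833 = 49560168
C: NₕSₕ = 33314·1535 = 51136990
Σ NₕSₕ = 150293683.
n_C = 80·51136990/150293683 = 27.220... → 27.

27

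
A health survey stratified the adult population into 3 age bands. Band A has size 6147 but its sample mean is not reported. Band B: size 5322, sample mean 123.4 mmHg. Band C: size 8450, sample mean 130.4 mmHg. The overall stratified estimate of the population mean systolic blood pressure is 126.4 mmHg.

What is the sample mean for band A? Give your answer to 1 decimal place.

N = 6147 + 5322 + 8450 = 19919.
Overall total = μ·N = 126.4·19919 = 2517761.6.
Subtract the known strata: 5322·123.4 + 8450·130.4 = 1758614.8.
Remaining total for band A: 2517761.6 − 1758614.8 = 759146.8.
Divide by its size: 759146.8 / 6147 = 123.499... → 123.5.

123.5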